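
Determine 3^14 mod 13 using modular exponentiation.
Using Fermat: 3^{12} ≡ 1 (mod 13). 14 ≡ 2 (mod 12). So 3^{14} ≡ 3^{2} ≡ 9 (mod 13)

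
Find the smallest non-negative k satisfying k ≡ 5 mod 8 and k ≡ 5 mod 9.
M = 8 × 9 = 72. M₁ = 9, y₁ ≡ 1 mod 8. M₂ = 8, y₂ ≡ 8 mod 9. k = 5×9×1 + 5×8×8 ≡ 5 mod 72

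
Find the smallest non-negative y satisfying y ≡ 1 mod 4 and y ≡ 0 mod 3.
M = 4 × 3 = 12. M₁ = 3, y₁ ≡ 3 mod 4. M₂ = 4, y₂ ≡ 1 mod 3. y = 1×3×3 + 0×4×1 ≡ 9 mod 12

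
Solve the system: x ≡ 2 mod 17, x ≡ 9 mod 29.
M = 17 × 29 = 493. M₁ = 29, y₁ ≡ 10 mod 17. M₂ = 17, y₂ ≡ 12 mod 29. x = 2×29×10 + 9×17×12 ≡ 444 mod 493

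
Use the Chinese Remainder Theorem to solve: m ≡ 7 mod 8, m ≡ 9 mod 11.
M = 8 × 11 = 88. M₁ = 11, y₁ ≡ 3 mod 8. M₂ = 8, y₂ ≡ 7 mod 11. m = 7×11×3 + 9×8×7 ≡ 31 mod 88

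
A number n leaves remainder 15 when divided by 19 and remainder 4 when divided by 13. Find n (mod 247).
M = 19 × 13 = 247. M₁ = 13, y₁ ≡ 3 (mod 19). M₂ = 19, y₂ ≡ 11 (mod 13). n = 15×13×3 + 4×19×11 ≡ 186 (mod 247)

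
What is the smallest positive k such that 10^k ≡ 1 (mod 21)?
Powers of 10 mod 21: 10^1≡10, 10^2≡16, 10^3≡13, 10^4≡4, 10^5≡19, 10^6≡1. ord_21(10) = 6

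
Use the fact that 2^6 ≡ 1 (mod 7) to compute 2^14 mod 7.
By Fermat: 2^{6} ≡ 1 (mod 7). 14 = 2×6 + 2. So 2^{14} ≡ 2^{2} ≡ 4 (mod 7)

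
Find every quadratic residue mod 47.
Quadratic residues modulo 47: {1, 2, 3, 4, 6, 7, 8, 9, 12, 14, 16, 17, 18, 21, 24, 25, 27, 28, 32, 34, 36, 37, 42}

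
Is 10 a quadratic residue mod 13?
By Euler's criterion: 10^{6} ≡ 1 mod 13. Since this equals 1, 10 is a QR.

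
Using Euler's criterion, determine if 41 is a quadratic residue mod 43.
By Euler's criterion: 41^{21} ≡ 1 mod 43. Since this equals 1, 41 is a QR.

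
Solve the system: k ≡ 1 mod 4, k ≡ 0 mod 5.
M = 4 × 5 = 20. M₁ = 5, y₁ ≡ 1 mod 4. M₂ = 4, y₂ ≡ 4 mod 5. k = 1×5×1 + 0×4×4 ≡ 5 mod 20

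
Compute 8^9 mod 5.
Using Fermat: 8^{4} ≡ 1 (mod 5). 9 ≡ 1 (mod 4). So 8^{9} ≡ 8^{1} ≡ 3 (mod 5)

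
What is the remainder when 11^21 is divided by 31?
By repeated squaring (mod 31): 11^{1}≡11, 11^{2}≡28, 11^{4}≡9, 11^{8}≡19, 11^{16}≡20. Then 11^{21} = 11^{16+4+1} ≡ 20 × 9 × 11 ≡ 27 (mod 31)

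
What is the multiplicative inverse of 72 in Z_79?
Since 79 is prime, by Fermat 72^(-1) ≡ 72^{77} ≡ 45 (mod 79). Verify: 72 × 45 = 3240 ≡ 1 (mod 79)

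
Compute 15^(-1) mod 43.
Since 43 is prime, by Fermat 15^(-1) ≡ 15^{41} ≡ 23 mod 43. Verify: 15 × 23 = 345 ≡ 1 mod 43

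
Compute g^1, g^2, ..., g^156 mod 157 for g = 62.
62^1, 62^2, ..., 62^{156} mod 157: [62, 76, 2, 124, 152, 4, 91, 147, 8, 25, 137, 16, 50, 117, 32, 100, 77, 64, 43, 154, 128, 86, 151, 99, 15, 145, 41, 30, 133, 82, 60, 109, 7, 120, 61, 14, 83, 122, 28, 9, 87, 56, 18, 17, 112, 36, 34, 67, 72, 68, 134, 144, 136, 111, 131, 115, 65, 105, 73, 130, 53, 146, 103, 106, 135, 49, 55, 113, 98, 110, 69, 39, 63, 138, 78, 126, 119, 156, 95, 81, 155, 33, 5, 153, 66, 10, 149, 132, 20, 141, 107, 40, 125, 57, 80, 93, 114, 3, 29, 71, 6, 58, 142, 12, 116, 127, 24, 75, 97, 48, 150, 37, 96, 143, 74, 35, 129, 148, 70, 101, 139, 140, 45, 121, 123, 90, 85, 89, 23, 13, 21, 46, 26, 42, 92, 52, 84, 27, 104, 11, 54, 51, 22, 108, 102, 44, 59, 47, 88, 118, 94, 19, 79, 31, 38, 1]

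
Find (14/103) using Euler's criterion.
(14/103) = 14^{51} mod 103 = 1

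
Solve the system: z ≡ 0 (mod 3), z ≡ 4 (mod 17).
M = 3 × 17 = 51. M₁ = 17, y₁ ≡ 2 (mod 3). M₂ = 3, y₂ ≡ 6 (mod 17). z = 0×17×2 + 4×3×6 ≡ 21 (mod 51)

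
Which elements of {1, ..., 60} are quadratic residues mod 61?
QRs mod 61: {1, 3, 4, 5, 9, 12, 13, 14, 15, 16, 19, 20, 22, 25, 27, 34, 36, 39, 41, 42, 45, 46, 47, 48, 49, 52, 56, 57, 58, 60}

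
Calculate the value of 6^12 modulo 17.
By repeated squaring mod 17: 6^{1}≡6, 6^{2}≡2, 6^{4}≡4, 6^{8}≡16. Then 6^{12} = 6^{8+4} ≡ 16 × 4 ≡ 13 mod 17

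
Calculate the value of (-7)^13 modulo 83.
By repeated squaring mod 83: (-7)^{1}≡76, (-7)^{2}≡49, (-7)^{4}≡77, (-7)^{8}≡36. Then (-7)^{13} = (-7)^{8+4+1} ≡ 36 × 77 × 76 ≡ 18 mod 83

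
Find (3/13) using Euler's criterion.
(3/13) = 3^{6} mod 13 = 1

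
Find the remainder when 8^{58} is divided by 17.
By Fermat: 8^{16} ≡ 1 mod 17. 58 = 3×16 + 10. So 8^{58} ≡ 8^{10} ≡ 13 mod 17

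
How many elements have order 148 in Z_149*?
There are φ(149-1) = φ(148) = 72 primitive roots modulo 149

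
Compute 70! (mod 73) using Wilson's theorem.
(72)! = (70)! × (71) × (72) ≡ -1 (mod 73). So (70)! ≡ -1 × [(72)(71)]^(-1) ≡ 36 (mod 73)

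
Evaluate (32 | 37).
(32/37) = 32^{18} mod 37 = -1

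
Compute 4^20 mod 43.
By repeated squaring (mod 43): 4^{1}≡4, 4^{2}≡16, 4^{4}≡41, 4^{8}≡4, 4^{16}≡16. Then 4^{20} = 4^{16+4} ≡ 16 × 41 ≡ 11 (mod 43)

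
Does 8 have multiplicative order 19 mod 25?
Powers of 8 mod 25: 8^1≡8, 8^2≡14, 8^3≡12, 8^4≡21, 8^5≡18, 8^6≡19, 8^7≡2, 8^8≡16, 8^9≡3, 8^10≡24, 8^11≡17, 8^12≡11, 8^13≡13, 8^14≡4, 8^15≡7, 8^16≡6, 8^17≡23, 8^18≡9, 8^19≡22, 8^20≡1. 8^19≡22≢1, so ord ≠ 19. No, the actual order is 20.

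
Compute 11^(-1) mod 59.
Since 59 is prime, by Fermat 11^(-1) ≡ 11^{57} ≡ 43 mod 59. Verify: 11 × 43 = 473 ≡ 1 mod 59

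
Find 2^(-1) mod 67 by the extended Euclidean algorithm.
Extended GCD: 2(-33) + 67(1) = 1. So 2^(-1) ≡ -33 ≡ 34 mod 67. Verify: 2 × 34 = 68 ≡ 1 mod 67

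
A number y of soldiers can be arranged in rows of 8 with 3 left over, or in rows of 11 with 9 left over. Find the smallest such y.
M = 8 × 11 = 88. M₁ = 11, y₁ ≡ 3 mod 8. M₂ = 8, y₂ ≡ 7 mod 11. y = 3×11×3 + 9×8×7 ≡ 75 mod 88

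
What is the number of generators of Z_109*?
There are φ(109-1) = φ(108) = 36 primitive roots modulo 109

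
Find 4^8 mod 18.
By repeated squaring mod 18: 4^{1}≡4, 4^{2}≡16, 4^{4}≡4, 4^{8}≡16. So 4^{8} ≡ 16 mod 18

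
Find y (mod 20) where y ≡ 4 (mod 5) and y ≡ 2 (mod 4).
M = 5 × 4 = 20. M₁ = 4, y₁ ≡ 4 (mod 5). M₂ = 5, y₂ ≡ 1 (mod 4). y = 4×4×4 + 2×5×1 ≡ 14 (mod 20)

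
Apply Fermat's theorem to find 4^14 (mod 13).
By Fermat: 4^{12} ≡ 1 (mod 13). So 4^{14} = 4^{12} · 4^{2} ≡ 4^{2} ≡ 3 (mod 13)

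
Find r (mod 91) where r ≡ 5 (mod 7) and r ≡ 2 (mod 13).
M = 7 × 13 = 91. M₁ = 13, y₁ ≡ 6 (mod 7). M₂ = 7, y₂ ≡ 2 (mod 13). r = 5×13×6 + 2×7×2 ≡ 54 (mod 91)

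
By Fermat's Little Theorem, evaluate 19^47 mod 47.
By Fermat: 19^{46} ≡ 1 mod 47. So 19^{47} = 19^{46} · 19^{1} ≡ 19^{1} ≡ 19 mod 47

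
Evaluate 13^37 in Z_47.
By repeated squaring (mod 47): 13^{1}≡13, 13^{2}≡28, 13^{4}≡32, 13^{8}≡37, 13^{16}≡6, 13^{32}≡36. Then 13^{37} = 13^{32+4+1} ≡ 36 × 32 × 13 ≡ 30 (mod 47)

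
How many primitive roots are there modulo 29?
Number of primitive roots mod 29 = φ(p-1) = φ(28) = 12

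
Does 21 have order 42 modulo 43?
21^{7} ≡ 1 mod 43 and 7 < 42, so ord_43(21) = 7 ≠ 42 and 21 is not a primitive root.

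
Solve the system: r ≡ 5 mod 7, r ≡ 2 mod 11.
M = 7 × 11 = 77. M₁ = 11, y₁ ≡ 2 mod 7. M₂ = 7, y₂ ≡ 8 mod 11. r = 5×11×2 + 2×7×8 ≡ 68 mod 77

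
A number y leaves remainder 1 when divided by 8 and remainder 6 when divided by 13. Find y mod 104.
M = 8 × 13 = 104. M₁ = 13, y₁ ≡ 5 mod 8. M₂ = 8, y₂ ≡ 5 mod 13. y = 1×13×5 + 6×8×5 ≡ 97 mod 104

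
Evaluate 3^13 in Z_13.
Using Fermat: 3^{12} ≡ 1 (mod 13). 13 ≡ 1 (mod 12). So 3^{13} ≡ 3^{1} ≡ 3 (mod 13)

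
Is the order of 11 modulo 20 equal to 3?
Powers of 11 mod 20: 11^1≡11, 11^2≡1. Already 11^2≡1, so the order is 2 < 3. No, the actual order is 2.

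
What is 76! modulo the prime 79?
(78)! = (76)! × (77) × (78) ≡ -1 (mod 79). So (76)! ≡ -1 × [(78)(77)]^(-1) ≡ 39 (mod 79)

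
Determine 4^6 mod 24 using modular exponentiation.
By repeated squaring mod 24: 4^{1}≡4, 4^{2}≡16, 4^{4}≡16. Then 4^{6} = 4^{4+2} ≡ 16 × 16 ≡ 16 mod 24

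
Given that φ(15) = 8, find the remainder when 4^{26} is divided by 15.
By Euler: 4^{8} ≡ 1 mod 15 since gcd(4, 15) = 1. 26 = 3×8 + 2. So 4^{26} ≡ 4^{2} ≡ 1 mod 15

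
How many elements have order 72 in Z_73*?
Number of primitive roots mod 73 = φ(p-1) = φ(72) = 24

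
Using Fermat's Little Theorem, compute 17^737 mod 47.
By Fermat: 17^{46} ≡ 1 mod 47. 737 ≡ 1 mod 46. So 17^{737} ≡ 17^{1} ≡ 17 mod 47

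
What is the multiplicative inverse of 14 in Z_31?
Since 31 is prime, by Fermat 14^(-1) ≡ 14^{29} ≡ 20 mod 31. Verify: 14 × 20 = 280 ≡ 1 mod 31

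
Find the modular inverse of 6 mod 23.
Since 23 is prime, by Fermat 6^(-1) ≡ 6^{21} ≡ 4 (mod 23). Verify: 6 × 4 = 24 ≡ 1 (mod 23)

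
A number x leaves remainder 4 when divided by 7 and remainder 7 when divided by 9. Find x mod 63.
M = 7 × 9 = 63. M₁ = 9, y₁ ≡ 4 mod 7. M₂ = 7, y₂ ≡ 4 mod 9. x = 4×9×4 + 7×7×4 ≡ 25 mod 63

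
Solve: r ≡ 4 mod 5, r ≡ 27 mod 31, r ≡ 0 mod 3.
M = 5 × 31 × 3 = 465. M₁ = 93, y₁ ≡ 2 mod 5. M₂ = 15, y₂ ≡ 29 mod 31. M₃ = 155, y₃ ≡ 2 mod 3. r = 4×93×2 + 27×15×29 + 0×155×2 ≡ 399 mod 465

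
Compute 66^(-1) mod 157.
Since 157 is prime, by Fermat 66^(-1) ≡ 66^{155} ≡ 69 mod 157. Verify: 66 × 69 = 4554 ≡ 1 mod 157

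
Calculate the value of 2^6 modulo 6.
By repeated squaring mod 6: 2^{1}≡2, 2^{2}≡4, 2^{4}≡4. Then 2^{6} = 2^{4+2} ≡ 4 × 4 ≡ 4 mod 6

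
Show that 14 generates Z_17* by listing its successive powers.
14^1, 14^2, ..., 14^{16} mod 17: [14, 9, 7, 13, 12, 15, 6, 16, 3, 8, 10, 4, 5, 2, 11, 1]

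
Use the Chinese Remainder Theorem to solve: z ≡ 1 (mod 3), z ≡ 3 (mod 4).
M = 3 × 4 = 12. M₁ = 4, y₁ ≡ 1 (mod 3). M₂ = 3, y₂ ≡ 3 (mod 4). z = 1×4×1 + 3×3×3 ≡ 7 (mod 12)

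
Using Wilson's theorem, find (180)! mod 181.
By Wilson's theorem, (180)! ≡ -1 ≡ 180 mod 181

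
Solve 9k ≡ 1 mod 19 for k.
Since 19 is prime, by Fermat 9^(-1) ≡ 9^{17} ≡ 17 mod 19. Verify: 9 × 17 = 153 ≡ 1 mod 19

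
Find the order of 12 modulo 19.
Powers of 12 mod 19: 12^1≡12, 12^2≡11, 12^3≡18, 12^4≡7, 12^5≡8, 12^6≡1. ord_19(12) = 6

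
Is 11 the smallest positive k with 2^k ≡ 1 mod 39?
Powers of 2 mod 39: 2^1≡2, 2^2≡4, 2^3≡8, 2^4≡16, 2^5≡32, 2^6≡25, 2^7≡11, 2^8≡22, 2^9≡5, 2^10≡10, 2^11≡20, 2^12≡1. 2^11≡20≢1, so ord ≠ 11. No, the actual order is 12.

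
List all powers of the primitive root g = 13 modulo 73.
13^1, 13^2, ..., 13^{72} mod 73: [13, 23, 7, 18, 15, 49, 53, 32, 51, 6, 5, 65, 42, 35, 17, 2, 26, 46, 14, 36, 30, 25, 33, 64, 29, 12, 10, 57, 11, 70, 34, 4, 52, 19, 28, 72, 60, 50, 66, 55, 58, 24, 20, 41, 22, 67, 68, 8, 31, 38, 56, 71, 47, 27, 59, 37, 43, 48, 40, 9, 44, 61, 63, 16, 62, 3, 39, 69, 21, 54, 45, 1]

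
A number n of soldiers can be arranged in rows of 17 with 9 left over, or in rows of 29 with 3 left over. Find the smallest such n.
M = 17 × 29 = 493. M₁ = 29, y₁ ≡ 10 mod 17. M₂ = 17, y₂ ≡ 12 mod 29. n = 9×29×10 + 3×17×12 ≡ 264 mod 493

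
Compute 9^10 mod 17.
By repeated squaring (mod 17): 9^{1}≡9, 9^{2}≡13, 9^{4}≡16, 9^{8}≡1. Then 9^{10} = 9^{8+2} ≡ 1 × 13 ≡ 13 (mod 17)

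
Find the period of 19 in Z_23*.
Powers of 19 mod 23: 19^1≡19, 19^2≡16, 19^3≡5, 19^4≡3, 19^5≡11, 19^6≡2, 19^7≡15, 19^8≡9, 19^9≡10, 19^10≡6, 19^11≡22, 19^12≡4, 19^13≡7, 19^14≡18, 19^15≡20, 19^16≡12, 19^17≡21, 19^18≡8, 19^19≡14, 19^20≡13, 19^21≡17, 19^22≡1. Order = 22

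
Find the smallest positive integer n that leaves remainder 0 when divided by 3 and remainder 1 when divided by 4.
M = 3 × 4 = 12. M₁ = 4, y₁ ≡ 1 mod 3. M₂ = 3, y₂ ≡ 3 mod 4. n = 0×4×1 + 1×3×3 ≡ 9 mod 12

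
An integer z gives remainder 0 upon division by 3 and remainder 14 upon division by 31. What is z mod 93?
M = 3 × 31 = 93. M₁ = 31, y₁ ≡ 1 mod 3. M₂ = 3, y₂ ≡ 21 mod 31. z = 0×31×1 + 14×3×21 ≡ 45 mod 93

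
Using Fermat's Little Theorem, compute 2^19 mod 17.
By Fermat: 2^{16} ≡ 1 (mod 17). So 2^{19} = 2^{16} · 2^{3} ≡ 2^{3} ≡ 8 (mod 17)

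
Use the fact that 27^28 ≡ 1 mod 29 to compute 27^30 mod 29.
By Fermat: 27^{28} ≡ 1 mod 29. So 27^{30} = 27^{28} · 27^{2} ≡ 27^{2} ≡ 4 mod 29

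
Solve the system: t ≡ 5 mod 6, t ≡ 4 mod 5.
M = 6 × 5 = 30. M₁ = 5, y₁ ≡ 5 mod 6. M₂ = 6, y₂ ≡ 1 mod 5. t = 5×5×5 + 4×6×1 ≡ 29 mod 30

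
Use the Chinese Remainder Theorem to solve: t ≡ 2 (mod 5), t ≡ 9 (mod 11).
M = 5 × 11 = 55. M₁ = 11, y₁ ≡ 1 (mod 5). M₂ = 5, y₂ ≡ 9 (mod 11). t = 2×11×1 + 9×5×9 ≡ 42 (mod 55)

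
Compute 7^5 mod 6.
By repeated squaring mod 6: 7^{1}≡1, 7^{2}≡1, 7^{4}≡1. Then 7^{5} = 7^{4+1} ≡ 1 × 1 ≡ 1 mod 6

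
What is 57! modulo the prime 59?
(58)! = (57)! × (58) ≡ -1 mod 59. So (57)! ≡ -1 × (58)^(-1) ≡ (-1)×(-1) = 1 mod 59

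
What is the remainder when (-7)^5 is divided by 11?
By repeated squaring (mod 11): (-7)^{1}≡4, (-7)^{2}≡5, (-7)^{4}≡3. Then (-7)^{5} = (-7)^{4+1} ≡ 3 × 4 ≡ 1 (mod 11)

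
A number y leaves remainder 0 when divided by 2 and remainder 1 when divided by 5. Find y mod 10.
M = 2 × 5 = 10. M₁ = 5, y₁ ≡ 1 mod 2. M₂ = 2, y₂ ≡ 3 mod 5. y = 0×5×1 + 1×2×3 ≡ 6 mod 10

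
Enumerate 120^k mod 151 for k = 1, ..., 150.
120^1, 120^2, ..., 120^{150} mod 151: [120, 55, 107, 5, 147, 124, 82, 25, 131, 16, 108, 125, 51, 80, 87, 21, 104, 98, 133, 105, 67, 37, 61, 72, 33, 34, 3, 58, 14, 19, 15, 139, 70, 95, 75, 91, 48, 22, 73, 2, 89, 110, 63, 10, 143, 97, 13, 50, 111, 32, 65, 99, 102, 9, 23, 42, 57, 45, 115, 59, 134, 74, 122, 144, 66, 68, 6, 116, 28, 38, 30, 127, 140, 39, 150, 31, 96, 44, 146, 4, 27, 69, 126, 20, 135, 43, 26, 100, 71, 64, 130, 47, 53, 18, 46, 84, 114, 90, 79, 118, 117, 148, 93, 137, 132, 136, 12, 81, 56, 76, 60, 103, 129, 78, 149, 62, 41, 88, 141, 8, 54, 138, 101, 40, 119, 86, 52, 49, 142, 128, 109, 94, 106, 36, 92, 17, 77, 29, 7, 85, 83, 145, 35, 123, 113, 121, 24, 11, 112, 1]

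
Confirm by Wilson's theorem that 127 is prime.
(126)! mod 127 = 126. Since this equals -1 (mod 127), Wilson confirms 127 is prime.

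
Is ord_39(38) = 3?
Powers of 38 mod 39: 38^1≡38, 38^2≡1. Already 38^2≡1, so the order is 2 < 3. No, the actual order is 2.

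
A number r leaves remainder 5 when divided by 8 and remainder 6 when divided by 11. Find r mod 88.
M = 8 × 11 = 88. M₁ = 11, y₁ ≡ 3 mod 8. M₂ = 8, y₂ ≡ 7 mod 11. r = 5×11×3 + 6×8×7 ≡ 61 mod 88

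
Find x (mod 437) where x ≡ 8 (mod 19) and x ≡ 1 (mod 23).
M = 19 × 23 = 437. M₁ = 23, y₁ ≡ 5 (mod 19). M₂ = 19, y₂ ≡ 17 (mod 23). x = 8×23×5 + 1×19×17 ≡ 369 (mod 437)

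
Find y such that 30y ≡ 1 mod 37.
Since 37 is prime, by Fermat 30^(-1) ≡ 30^{35} ≡ 21 mod 37. Verify: 30 × 21 = 630 ≡ 1 mod 37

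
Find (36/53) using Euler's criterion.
(36/53) = 36^{26} mod 53 = 1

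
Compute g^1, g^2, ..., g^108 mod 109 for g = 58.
58^1, 58^2, ..., 58^{108} mod 109: [58, 94, 2, 7, 79, 4, 14, 49, 8, 28, 98, 16, 56, 87, 32, 3, 65, 64, 6, 21, 19, 12, 42, 38, 24, 84, 76, 48, 59, 43, 96, 9, 86, 83, 18, 63, 57, 36, 17, 5, 72, 34, 10, 35, 68, 20, 70, 27, 40, 31, 54, 80, 62, 108, 51, 15, 107, 102, 30, 105, 95, 60, 101, 81, 11, 93, 53, 22, 77, 106, 44, 45, 103, 88, 90, 97, 67, 71, 85, 25, 33, 61, 50, 66, 13, 100, 23, 26, 91, 46, 52, 73, 92, 104, 37, 75, 99, 74, 41, 89, 39, 82, 69, 78, 55, 29, 47, 1]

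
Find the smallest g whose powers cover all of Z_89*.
g = 3. Powers: [3, 9, 27, 81, 65, 17, 51, 64, ...] generates all 88 non-zero residues.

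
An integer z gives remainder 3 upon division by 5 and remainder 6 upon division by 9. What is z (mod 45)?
M = 5 × 9 = 45. M₁ = 9, y₁ ≡ 4 (mod 5). M₂ = 5, y₂ ≡ 2 (mod 9). z = 3×9×4 + 6×5×2 ≡ 33 (mod 45)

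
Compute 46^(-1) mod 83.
Since 83 is prime, by Fermat 46^(-1) ≡ 46^{81} ≡ 74 mod 83. Verify: 46 × 74 = 3404 ≡ 1 mod 83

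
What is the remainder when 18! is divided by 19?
By Wilson's theorem, (18)! ≡ -1 ≡ 18 (mod 19)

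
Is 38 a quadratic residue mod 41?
By Euler's criterion: 38^{20} ≡ 40 mod 41. Since this equals -1 (≡ 40), 38 is not a QR.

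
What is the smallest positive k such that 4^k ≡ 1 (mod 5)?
Powers of 4 mod 5: 4^1≡4, 4^2≡1. Order = 2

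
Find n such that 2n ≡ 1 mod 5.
Since 5 is prime, by Fermat 2^(-1) ≡ 2^{3} ≡ 3 mod 5. Verify: 2 × 3 = 6 ≡ 1 mod 5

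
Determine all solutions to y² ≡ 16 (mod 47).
The square roots of 16 mod 47 are 4 and 43. Verify: 4² = 16 ≡ 16 (mod 47)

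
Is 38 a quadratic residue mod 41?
By Euler's criterion: 38^{20} ≡ 40 (mod 41). Since this equals -1 (≡ 40), 38 is not a QR.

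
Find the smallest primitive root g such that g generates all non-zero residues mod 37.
g = 2. Powers: [2, 4, 8, 16, 32, 27, 17, 34, 31, ...] generates all 36 non-zero residues.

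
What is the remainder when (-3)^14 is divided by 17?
By repeated squaring (mod 17): (-3)^{1}≡14, (-3)^{2}≡9, (-3)^{4}≡13, (-3)^{8}≡16. Then (-3)^{14} = (-3)^{8+4+2} ≡ 16 × 13 × 9 ≡ 2 (mod 17)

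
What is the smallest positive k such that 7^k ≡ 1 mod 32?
Powers of 7 mod 32: 7^1≡7, 7^2≡17, 7^3≡23, 7^4≡1. Order = 4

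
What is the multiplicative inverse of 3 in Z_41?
Since 41 is prime, by Fermat 3^(-1) ≡ 3^{39} ≡ 14 mod 41. Verify: 3 × 14 = 42 ≡ 1 mod 41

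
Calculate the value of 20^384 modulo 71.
Using Fermat: 20^{70} ≡ 1 (mod 71). 384 ≡ 34 (mod 70). So 20^{384} ≡ 20^{34} ≡ 32 (mod 71)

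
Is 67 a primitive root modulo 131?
ord_131(67) divides 130. For each prime q|130: 67^{65}≡130, 67^{26}≡53, 67^{10}≡45, none ≡ 1. So 67 has order 130 and is a primitive root mod 131.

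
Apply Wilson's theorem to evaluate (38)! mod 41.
(40)! = (38)! × (39) × (40) ≡ -1 (mod 41). So (38)! ≡ -1 × [(40)(39)]^(-1) ≡ 20 (mod 41)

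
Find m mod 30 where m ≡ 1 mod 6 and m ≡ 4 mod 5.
M = 6 × 5 = 30. M₁ = 5, y₁ ≡ 5 mod 6. M₂ = 6, y₂ ≡ 1 mod 5. m = 1×5×5 + 4×6×1 ≡ 19 mod 30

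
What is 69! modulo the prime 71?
(70)! = (69)! × (70) ≡ -1 (mod 71). So (69)! ≡ -1 × (70)^(-1) ≡ (-1)×(-1) = 1 (mod 71)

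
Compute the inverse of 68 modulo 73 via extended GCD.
Extended GCD: 68(29) + 73(-27) = 1. So 68^(-1) ≡ 29 mod 73. Verify: 68 × 29 = 1972 ≡ 1 mod 73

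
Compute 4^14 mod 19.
By repeated squaring mod 19: 4^{1}≡4, 4^{2}≡16, 4^{4}≡9, 4^{8}≡5. Then 4^{14} = 4^{8+4+2} ≡ 5 × 9 × 16 ≡ 17 mod 19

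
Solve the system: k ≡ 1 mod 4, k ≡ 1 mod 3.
M = 4 × 3 = 12. M₁ = 3, y₁ ≡ 3 mod 4. M₂ = 4, y₂ ≡ 1 mod 3. k = 1×3×3 + 1×4×1 ≡ 1 mod 12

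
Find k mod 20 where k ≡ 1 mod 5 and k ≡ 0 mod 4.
M = 5 × 4 = 20. M₁ = 4, y₁ ≡ 4 mod 5. M₂ = 5, y₂ ≡ 1 mod 4. k = 1×4×4 + 0×5×1 ≡ 16 mod 20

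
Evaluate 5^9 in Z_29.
By repeated squaring mod 29: 5^{1}≡5, 5^{2}≡25, 5^{4}≡16, 5^{8}≡24. Then 5^{9} = 5^{8+1} ≡ 24 × 5 ≡ 4 mod 29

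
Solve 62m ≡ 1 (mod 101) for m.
Since 101 is prime, by Fermat 62^(-1) ≡ 62^{99} ≡ 44 (mod 101). Verify: 62 × 44 = 2728 ≡ 1 (mod 101)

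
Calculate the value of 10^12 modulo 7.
Using Fermat: 10^{6} ≡ 1 (mod 7). 12 ≡ 0 (mod 6). So 10^{12} ≡ 10^{0} ≡ 1 (mod 7)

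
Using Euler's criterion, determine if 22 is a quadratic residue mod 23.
By Euler's criterion: 22^{11} ≡ 22 mod 23. Since this equals -1 (≡ 22), 22 is not a QR.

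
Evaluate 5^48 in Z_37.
Using Fermat: 5^{36} ≡ 1 mod 37. 48 ≡ 12 mod 36. So 5^{48} ≡ 5^{12} ≡ 10 mod 37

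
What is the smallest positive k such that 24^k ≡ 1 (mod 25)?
Powers of 24 mod 25: 24^1≡24, 24^2≡1. Order = 2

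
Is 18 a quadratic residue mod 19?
By Euler's criterion: 18^{9} ≡ 18 mod 19. Since this equals -1 (≡ 18), 18 is not a QR.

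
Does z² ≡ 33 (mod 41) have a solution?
By Euler's criterion: 33^{20} ≡ 1 (mod 41). Since this equals 1, 33 is a QR.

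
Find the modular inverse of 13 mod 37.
Since 37 is prime, by Fermat 13^(-1) ≡ 13^{35} ≡ 20 mod 37. Verify: 13 × 20 = 260 ≡ 1 mod 37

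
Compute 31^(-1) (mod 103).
Since 103 is prime, by Fermat 31^(-1) ≡ 31^{101} ≡ 10 (mod 103). Verify: 31 × 10 = 310 ≡ 1 (mod 103)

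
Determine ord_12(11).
Powers of 11 mod 12: 11^1≡11, 11^2≡1. Order = 2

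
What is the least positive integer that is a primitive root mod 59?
g = 2. Powers: [2, 4, 8, 16, 32, 5, 10, 20, ...] generates all 58 non-zero residues.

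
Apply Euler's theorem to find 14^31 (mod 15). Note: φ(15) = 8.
By Euler: 14^{8} ≡ 1 (mod 15) since gcd(14, 15) = 1. 31 = 3×8 + 7. So 14^{31} ≡ 14^{7} ≡ 14 (mod 15)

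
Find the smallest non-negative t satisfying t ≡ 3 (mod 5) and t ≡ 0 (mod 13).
M = 5 × 13 = 65. M₁ = 13, y₁ ≡ 2 (mod 5). M₂ = 5, y₂ ≡ 8 (mod 13). t = 3×13×2 + 0×5×8 ≡ 13 (mod 65)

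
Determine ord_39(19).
Powers of 19 mod 39: 19^1≡19, 19^2≡10, 19^3≡34, 19^4≡22, 19^5≡28, 19^6≡25, 19^7≡7, 19^8≡16, 19^9≡31, 19^10≡4, 19^11≡37, 19^12≡1. So the order of 19 is 12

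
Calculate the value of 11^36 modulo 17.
Using Fermat: 11^{16} ≡ 1 mod 17. 36 ≡ 4 mod 16. So 11^{36} ≡ 11^{4} ≡ 4 mod 17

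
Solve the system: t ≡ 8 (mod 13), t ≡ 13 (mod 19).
M = 13 × 19 = 247. M₁ = 19, y₁ ≡ 11 (mod 13). M₂ = 13, y₂ ≡ 3 (mod 19). t = 8×19×11 + 13×13×3 ≡ 203 (mod 247)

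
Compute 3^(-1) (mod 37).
Since 37 is prime, by Fermat 3^(-1) ≡ 3^{35} ≡ 25 (mod 37). Verify: 3 × 25 = 75 ≡ 1 (mod 37)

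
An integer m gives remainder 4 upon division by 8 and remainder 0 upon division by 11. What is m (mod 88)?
M = 8 × 11 = 88. M₁ = 11, y₁ ≡ 3 (mod 8). M₂ = 8, y₂ ≡ 7 (mod 11). m = 4×11×3 + 0×8×7 ≡ 44 (mod 88)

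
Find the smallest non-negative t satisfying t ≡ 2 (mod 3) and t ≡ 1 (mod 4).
M = 3 × 4 = 12. M₁ = 4, y₁ ≡ 1 (mod 3). M₂ = 3, y₂ ≡ 3 (mod 4). t = 2×4×1 + 1×3×3 ≡ 5 (mod 12)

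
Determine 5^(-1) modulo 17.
Since 17 is prime, by Fermat 5^(-1) ≡ 5^{15} ≡ 7 mod 17. Verify: 5 × 7 = 35 ≡ 1 mod 17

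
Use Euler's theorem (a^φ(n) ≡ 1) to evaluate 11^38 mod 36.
By Euler: 11^{12} ≡ 1 mod 36 since gcd(11, 36) = 1. 38 = 3×12 + 2. So 11^{38} ≡ 11^{2} ≡ 13 mod 36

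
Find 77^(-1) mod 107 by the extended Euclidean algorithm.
Extended GCD: 77(-25) + 107(18) = 1. So 77^(-1) ≡ -25 ≡ 82 mod 107. Verify: 77 × 82 = 6314 ≡ 1 mod 107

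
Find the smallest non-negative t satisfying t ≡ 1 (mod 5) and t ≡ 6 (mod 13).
M = 5 × 13 = 65. M₁ = 13, y₁ ≡ 2 (mod 5). M₂ = 5, y₂ ≡ 8 (mod 13). t = 1×13×2 + 6×5×8 ≡ 6 (mod 65)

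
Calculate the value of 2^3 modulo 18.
2^{3} = 8 ≡ 8 mod 18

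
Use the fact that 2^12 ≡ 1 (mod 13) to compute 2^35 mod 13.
By Fermat: 2^{12} ≡ 1 (mod 13). 35 = 2×12 + 11. So 2^{35} ≡ 2^{11} ≡ 7 (mod 13)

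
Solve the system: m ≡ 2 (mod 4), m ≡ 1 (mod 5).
M = 4 × 5 = 20. M₁ = 5, y₁ ≡ 1 (mod 4). M₂ = 4, y₂ ≡ 4 (mod 5). m = 2×5×1 + 1×4×4 ≡ 6 (mod 20)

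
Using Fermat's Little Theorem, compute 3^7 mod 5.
By Fermat: 3^{4} ≡ 1 mod 5. So 3^{7} = 3^{4} · 3^{3} ≡ 3^{3} ≡ 2 mod 5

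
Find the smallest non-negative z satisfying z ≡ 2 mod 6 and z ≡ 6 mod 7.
M = 6 × 7 = 42. M₁ = 7, y₁ ≡ 1 mod 6. M₂ = 6, y₂ ≡ 6 mod 7. z = 2×7×1 + 6×6×6 ≡ 20 mod 42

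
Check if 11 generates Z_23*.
ord_23(11) divides 22. For each prime q|22: 11^{11}≡22, 11^{2}≡6, none ≡ 1. So 11 has order 22 and is a primitive root mod 23.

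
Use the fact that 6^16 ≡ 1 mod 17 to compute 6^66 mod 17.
By Fermat: 6^{16} ≡ 1 mod 17. 66 = 4×16 + 2. So 6^{66} ≡ 6^{2} ≡ 2 mod 17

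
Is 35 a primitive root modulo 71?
ord_71(35) divides 70. For each prime q|70: 35^{35}≡70, 35^{14}≡25, 35^{10}≡45, none ≡ 1. So 35 has order 70 and is a primitive root mod 71.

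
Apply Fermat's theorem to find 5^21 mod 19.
By Fermat: 5^{18} ≡ 1 mod 19. So 5^{21} = 5^{18} · 5^{3} ≡ 5^{3} ≡ 11 mod 19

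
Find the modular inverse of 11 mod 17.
Since 17 is prime, by Fermat 11^(-1) ≡ 11^{15} ≡ 14 (mod 17). Verify: 11 × 14 = 154 ≡ 1 (mod 17)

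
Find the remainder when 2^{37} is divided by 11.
By Fermat: 2^{10} ≡ 1 mod 11. 37 = 3×10 + 7. So 2^{37} ≡ 2^{7} ≡ 7 mod 11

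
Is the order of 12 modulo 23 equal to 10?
Powers of 12 mod 23: 12^1≡12, 12^2≡6, 12^3≡3, 12^4≡13, 12^5≡18, 12^6≡9, 12^7≡16, 12^8≡8, 12^9≡4, 12^10≡2, 12^11≡1. 12^10≡2≢1, so ord ≠ 10. No, the actual order is 11.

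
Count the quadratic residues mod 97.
The squaring map on Z_97* is 2-to-1, so there are (96)/2 = 48 QRs.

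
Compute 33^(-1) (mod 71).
Since 71 is prime, by Fermat 33^(-1) ≡ 33^{69} ≡ 28 (mod 71). Verify: 33 × 28 = 924 ≡ 1 (mod 71)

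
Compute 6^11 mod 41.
By repeated squaring mod 41: 6^{1}≡6, 6^{2}≡36, 6^{4}≡25, 6^{8}≡10. Then 6^{11} = 6^{8+2+1} ≡ 10 × 36 × 6 ≡ 28 mod 41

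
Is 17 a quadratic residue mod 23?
By Euler's criterion: 17^{11} ≡ 22 mod 23. Since this equals -1 (≡ 22), 17 is not a QR.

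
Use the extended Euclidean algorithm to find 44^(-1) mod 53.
Extended GCD: 44(-6) + 53(5) = 1. So 44^(-1) ≡ -6 ≡ 47 (mod 53). Verify: 44 × 47 = 2068 ≡ 1 (mod 53)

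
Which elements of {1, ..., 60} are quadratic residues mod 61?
Quadratic residues modulo 61: {1, 3, 4, 5, 9, 12, 13, 14, 15, 16, 19, 20, 22, 25, 27, 34, 36, 39, 41, 42, 45, 46, 47, 48, 49, 52, 56, 57, 58, 60}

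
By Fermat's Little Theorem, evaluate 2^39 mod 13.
By Fermat: 2^{12} ≡ 1 mod 13. 39 = 3×12 + 3. So 2^{39} ≡ 2^{3} ≡ 8 mod 13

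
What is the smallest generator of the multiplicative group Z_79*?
g = 3. For each prime q|78: 3^{39}≡78, 3^{26}≡23, 3^{6}≡18, none ≡ 1, so ord_79(3) = 78 and 3 is a primitive root.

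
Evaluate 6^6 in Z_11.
By repeated squaring (mod 11): 6^{1}≡6, 6^{2}≡3, 6^{4}≡9. Then 6^{6} = 6^{4+2} ≡ 9 × 3 ≡ 5 (mod 11)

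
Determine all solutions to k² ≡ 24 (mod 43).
The square roots of 24 mod 43 are 14 and 29. Verify: 14² = 196 ≡ 24 (mod 43)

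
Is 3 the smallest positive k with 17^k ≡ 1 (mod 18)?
Powers of 17 mod 18: 17^1≡17, 17^2≡1. Already 17^2≡1, so the order is 2 < 3. No, the actual order is 2.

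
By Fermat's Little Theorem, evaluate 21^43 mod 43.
By Fermat: 21^{42} ≡ 1 mod 43. So 21^{43} = 21^{42} · 21^{1} ≡ 21^{1} ≡ 21 mod 43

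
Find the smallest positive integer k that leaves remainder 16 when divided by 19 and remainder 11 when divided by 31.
M = 19 × 31 = 589. M₁ = 31, y₁ ≡ 8 (mod 19). M₂ = 19, y₂ ≡ 18 (mod 31). k = 16×31×8 + 11×19×18 ≡ 73 (mod 589)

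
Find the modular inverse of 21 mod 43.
Since 43 is prime, by Fermat 21^(-1) ≡ 21^{41} ≡ 41 (mod 43). Verify: 21 × 41 = 861 ≡ 1 (mod 43)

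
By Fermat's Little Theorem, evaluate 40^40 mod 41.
By Fermat's Little Theorem, 40^{40} ≡ 1 (mod 41) since 41 is prime and gcd(40, 41) = 1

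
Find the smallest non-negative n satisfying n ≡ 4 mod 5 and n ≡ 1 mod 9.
M = 5 × 9 = 45. M₁ = 9, y₁ ≡ 4 mod 5. M₂ = 5, y₂ ≡ 2 mod 9. n = 4×9×4 + 1×5×2 ≡ 19 mod 45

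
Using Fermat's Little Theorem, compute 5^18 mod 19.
By Fermat's Little Theorem, 5^{18} ≡ 1 (mod 19) since 19 is prime and gcd(5, 19) = 1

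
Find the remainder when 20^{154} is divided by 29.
By Fermat: 20^{28} ≡ 1 mod 29. 154 = 5×28 + 14. So 20^{154} ≡ 20^{14} ≡ 1 mod 29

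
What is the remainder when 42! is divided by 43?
By Wilson's theorem, (42)! ≡ -1 ≡ 42 (mod 43)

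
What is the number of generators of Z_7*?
A prime p has φ(p-1) primitive roots; here φ(6) = 2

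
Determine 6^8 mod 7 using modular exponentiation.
Using Fermat: 6^{6} ≡ 1 mod 7. 8 ≡ 2 mod 6. So 6^{8} ≡ 6^{2} ≡ 1 mod 7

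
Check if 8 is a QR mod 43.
By Euler's criterion: 8^{21} ≡ 42 mod 43. Since this equals -1 (≡ 42), 8 is not a QR.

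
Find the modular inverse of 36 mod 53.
Since 53 is prime, by Fermat 36^(-1) ≡ 36^{51} ≡ 28 mod 53. Verify: 36 × 28 = 1008 ≡ 1 mod 53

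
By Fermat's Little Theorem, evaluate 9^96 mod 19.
By Fermat: 9^{18} ≡ 1 (mod 19). 96 = 5×18 + 6. So 9^{96} ≡ 9^{6} ≡ 11 (mod 19)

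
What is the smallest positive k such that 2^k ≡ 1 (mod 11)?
Powers of 2 mod 11: 2^1≡2, 2^2≡4, 2^3≡8, 2^4≡5, 2^5≡10, 2^6≡9, 2^7≡7, 2^8≡3, 2^9≡6, 2^10≡1. Order = 10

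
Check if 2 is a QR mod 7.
By Euler's criterion: 2^{3} ≡ 1 (mod 7). Since this equals 1, 2 is a QR.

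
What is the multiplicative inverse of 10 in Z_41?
Since 41 is prime, by Fermat 10^(-1) ≡ 10^{39} ≡ 37 (mod 41). Verify: 10 × 37 = 370 ≡ 1 (mod 41)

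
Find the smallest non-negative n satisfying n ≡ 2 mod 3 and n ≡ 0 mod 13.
M = 3 × 13 = 39. M₁ = 13, y₁ ≡ 1 mod 3. M₂ = 3, y₂ ≡ 9 mod 13. n = 2×13×1 + 0×3×9 ≡ 26 mod 39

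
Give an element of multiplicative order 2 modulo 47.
46 has order 2 mod 47 since 46^{2} ≡ 1 (mod 47) and no smaller power works.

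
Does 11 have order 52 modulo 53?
11^{26} ≡ 1 (mod 53) and 26 < 52, so ord_53(11) = 26 ≠ 52 and 11 is not a primitive root.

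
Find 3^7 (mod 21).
By repeated squaring (mod 21): 3^{1}≡3, 3^{2}≡9, 3^{4}≡18. Then 3^{7} = 3^{4+2+1} ≡ 18 × 9 × 3 ≡ 3 (mod 21)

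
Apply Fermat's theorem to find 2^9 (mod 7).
By Fermat: 2^{6} ≡ 1 (mod 7). So 2^{9} = 2^{6} · 2^{3} ≡ 2^{3} ≡ 1 (mod 7)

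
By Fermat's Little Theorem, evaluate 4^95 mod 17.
By Fermat: 4^{16} ≡ 1 mod 17. 95 = 5×16 + 15. So 4^{95} ≡ 4^{15} ≡ 13 mod 17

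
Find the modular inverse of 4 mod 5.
Since 5 is prime, by Fermat 4^(-1) ≡ 4^{3} ≡ 4 mod 5. Verify: 4 × 4 = 16 ≡ 1 mod 5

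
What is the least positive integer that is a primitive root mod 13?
g = 2. For each prime q|12: 2^{6}≡12, 2^{4}≡3, none ≡ 1, so ord_13(2) = 12 and 2 is a primitive root.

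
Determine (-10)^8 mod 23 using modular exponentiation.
By repeated squaring mod 23: (-10)^{1}≡13, (-10)^{2}≡8, (-10)^{4}≡18, (-10)^{8}≡2. So (-10)^{8} ≡ 2 mod 23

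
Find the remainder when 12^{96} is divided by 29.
By Fermat: 12^{28} ≡ 1 mod 29. 96 = 3×28 + 12. So 12^{96} ≡ 12^{12} ≡ 1 mod 29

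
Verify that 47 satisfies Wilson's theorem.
(46)! mod 47 = 46. Since this equals -1 (mod 47), Wilson confirms 47 is prime.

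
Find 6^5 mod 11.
By repeated squaring mod 11: 6^{1}≡6, 6^{2}≡3, 6^{4}≡9. Then 6^{5} = 6^{4+1} ≡ 9 × 6 ≡ 10 mod 11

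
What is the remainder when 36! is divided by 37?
By Wilson's theorem, (36)! ≡ -1 ≡ 36 (mod 37)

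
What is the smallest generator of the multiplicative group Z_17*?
g = 3. For each prime q|16: 3^{8}≡16, none ≡ 1, so ord_17(3) = 16 and 3 is a primitive root.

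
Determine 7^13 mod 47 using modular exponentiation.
By repeated squaring (mod 47): 7^{1}≡7, 7^{2}≡2, 7^{4}≡4, 7^{8}≡16. Then 7^{13} = 7^{8+4+1} ≡ 16 × 4 × 7 ≡ 25 (mod 47)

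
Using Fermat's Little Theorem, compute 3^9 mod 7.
By Fermat: 3^{6} ≡ 1 (mod 7). So 3^{9} = 3^{6} · 3^{3} ≡ 3^{3} ≡ 6 (mod 7)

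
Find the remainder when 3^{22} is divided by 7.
By Fermat: 3^{6} ≡ 1 mod 7. 22 = 3×6 + 4. So 3^{22} ≡ 3^{4} ≡ 4 mod 7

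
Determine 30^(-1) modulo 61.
Since 61 is prime, by Fermat 30^(-1) ≡ 30^{59} ≡ 59 mod 61. Verify: 30 × 59 = 1770 ≡ 1 mod 61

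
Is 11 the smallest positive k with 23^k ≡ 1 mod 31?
Powers of 23 mod 31: 23^1≡23, 23^2≡2, 23^3≡15, 23^4≡4, 23^5≡30, 23^6≡8, 23^7≡29, 23^8≡16, 23^9≡27, 23^10≡1. Already 23^10≡1, so the order is 10 < 11. No, the actual order is 10.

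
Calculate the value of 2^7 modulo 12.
By repeated squaring (mod 12): 2^{1}≡2, 2^{2}≡4, 2^{4}≡4. Then 2^{7} = 2^{4+2+1} ≡ 4 × 4 × 2 ≡ 8 (mod 12)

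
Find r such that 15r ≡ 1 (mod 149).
Since 149 is prime, by Fermat 15^(-1) ≡ 15^{147} ≡ 10 (mod 149). Verify: 15 × 10 = 150 ≡ 1 (mod 149)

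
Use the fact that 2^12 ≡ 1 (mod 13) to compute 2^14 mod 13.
By Fermat: 2^{12} ≡ 1 (mod 13). So 2^{14} = 2^{12} · 2^{2} ≡ 2^{2} ≡ 4 (mod 13)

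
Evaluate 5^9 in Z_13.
By repeated squaring mod 13: 5^{1}≡5, 5^{2}≡12, 5^{4}≡1, 5^{8}≡1. Then 5^{9} = 5^{8+1} ≡ 1 × 5 ≡ 5 mod 13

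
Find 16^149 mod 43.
Using Fermat: 16^{42} ≡ 1 mod 43. 149 ≡ 23 mod 42. So 16^{149} ≡ 16^{23} ≡ 41 mod 43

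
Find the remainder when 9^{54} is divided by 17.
By Fermat: 9^{16} ≡ 1 (mod 17). 54 = 3×16 + 6. So 9^{54} ≡ 9^{6} ≡ 4 (mod 17)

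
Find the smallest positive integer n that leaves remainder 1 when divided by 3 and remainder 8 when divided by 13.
M = 3 × 13 = 39. M₁ = 13, y₁ ≡ 1 (mod 3). M₂ = 3, y₂ ≡ 9 (mod 13). n = 1×13×1 + 8×3×9 ≡ 34 (mod 39)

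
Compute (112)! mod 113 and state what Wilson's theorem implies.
(112)! mod 113 = 112. Since this equals -1 mod 113, Wilson confirms 113 is prime.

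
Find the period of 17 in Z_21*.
Powers of 17 mod 21: 17^1≡17, 17^2≡16, 17^3≡20, 17^4≡4, 17^5≡5, 17^6≡1. Order = 6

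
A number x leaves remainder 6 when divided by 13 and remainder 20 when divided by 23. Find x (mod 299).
M = 13 × 23 = 299. M₁ = 23, y₁ ≡ 4 (mod 13). M₂ = 13, y₂ ≡ 16 (mod 23). x = 6×23×4 + 20×13×16 ≡ 227 (mod 299)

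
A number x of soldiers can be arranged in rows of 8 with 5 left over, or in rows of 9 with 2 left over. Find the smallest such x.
M = 8 × 9 = 72. M₁ = 9, y₁ ≡ 1 (mod 8). M₂ = 8, y₂ ≡ 8 (mod 9). x = 5×9×1 + 2×8×8 ≡ 29 (mod 72)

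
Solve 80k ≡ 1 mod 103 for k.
Since 103 is prime, by Fermat 80^(-1) ≡ 80^{101} ≡ 94 mod 103. Verify: 80 × 94 = 7520 ≡ 1 mod 103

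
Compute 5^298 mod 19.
Using Fermat: 5^{18} ≡ 1 (mod 19). 298 ≡ 10 (mod 18). So 5^{298} ≡ 5^{10} ≡ 5 (mod 19)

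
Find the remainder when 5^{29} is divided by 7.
By Fermat: 5^{6} ≡ 1 mod 7. 29 = 4×6 + 5. So 5^{29} ≡ 5^{5} ≡ 3 mod 7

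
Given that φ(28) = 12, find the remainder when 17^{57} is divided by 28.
By Euler: 17^{12} ≡ 1 mod 28 since gcd(17, 28) = 1. 57 = 4×12 + 9. So 17^{57} ≡ 17^{9} ≡ 13 mod 28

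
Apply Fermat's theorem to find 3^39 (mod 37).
By Fermat: 3^{36} ≡ 1 (mod 37). So 3^{39} = 3^{36} · 3^{3} ≡ 3^{3} ≡ 27 (mod 37)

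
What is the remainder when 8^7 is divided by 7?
Using Fermat: 8^{6} ≡ 1 mod 7. 7 ≡ 1 mod 6. So 8^{7} ≡ 8^{1} ≡ 1 mod 7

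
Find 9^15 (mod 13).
Using Fermat: 9^{12} ≡ 1 (mod 13). 15 ≡ 3 (mod 12). So 9^{15} ≡ 9^{3} ≡ 1 (mod 13)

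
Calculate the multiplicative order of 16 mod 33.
Powers of 16 mod 33: 16^1≡16, 16^2≡25, 16^3≡4, 16^4≡31, 16^5≡1. So the order of 16 is 5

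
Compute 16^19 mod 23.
By repeated squaring mod 23: 16^{1}≡16, 16^{2}≡3, 16^{4}≡9, 16^{8}≡12, 16^{16}≡6. Then 16^{19} = 16^{16+2+1} ≡ 6 × 3 × 16 ≡ 12 mod 23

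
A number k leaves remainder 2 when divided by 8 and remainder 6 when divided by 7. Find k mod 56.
M = 8 × 7 = 56. M₁ = 7, y₁ ≡ 7 mod 8. M₂ = 8, y₂ ≡ 1 mod 7. k = 2×7×7 + 6×8×1 ≡ 34 mod 56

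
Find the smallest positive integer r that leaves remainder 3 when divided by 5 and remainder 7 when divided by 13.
M = 5 × 13 = 65. M₁ = 13, y₁ ≡ 2 (mod 5). M₂ = 5, y₂ ≡ 8 (mod 13). r = 3×13×2 + 7×5×8 ≡ 33 (mod 65)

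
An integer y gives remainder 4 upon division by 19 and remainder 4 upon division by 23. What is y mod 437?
M = 19 × 23 = 437. M₁ = 23, y₁ ≡ 5 mod 19. M₂ = 19, y₂ ≡ 17 mod 23. y = 4×23×5 + 4×19×17 ≡ 4 mod 437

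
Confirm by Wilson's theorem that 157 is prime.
(156)! mod 157 = 156. Since this equals -1 mod 157, Wilson confirms 157 is prime.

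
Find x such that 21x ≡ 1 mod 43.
Since 43 is prime, by Fermat 21^(-1) ≡ 21^{41} ≡ 41 mod 43. Verify: 21 × 41 = 861 ≡ 1 mod 43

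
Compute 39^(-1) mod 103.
Since 103 is prime, by Fermat 39^(-1) ≡ 39^{101} ≡ 37 mod 103. Verify: 39 × 37 = 1443 ≡ 1 mod 103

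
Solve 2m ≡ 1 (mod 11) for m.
Since 11 is prime, by Fermat 2^(-1) ≡ 2^{9} ≡ 6 (mod 11). Verify: 2 × 6 = 12 ≡ 1 (mod 11)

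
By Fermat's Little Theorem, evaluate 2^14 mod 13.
By Fermat: 2^{12} ≡ 1 mod 13. So 2^{14} = 2^{12} · 2^{2} ≡ 2^{2} ≡ 4 mod 13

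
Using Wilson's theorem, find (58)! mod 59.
By Wilson's theorem, (58)! ≡ -1 ≡ 58 (mod 59)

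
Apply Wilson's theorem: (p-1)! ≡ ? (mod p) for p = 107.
By Wilson's theorem, (106)! ≡ -1 ≡ 106 (mod 107)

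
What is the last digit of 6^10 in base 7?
Using Fermat: 6^{6} ≡ 1 (mod 7). 10 ≡ 4 (mod 6). So 6^{10} ≡ 6^{4} ≡ 1 (mod 7)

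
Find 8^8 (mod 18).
By repeated squaring (mod 18): 8^{1}≡8, 8^{2}≡10, 8^{4}≡10, 8^{8}≡10. So 8^{8} ≡ 10 (mod 18)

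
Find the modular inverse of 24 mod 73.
Since 73 is prime, by Fermat 24^(-1) ≡ 24^{71} ≡ 70 mod 73. Verify: 24 × 70 = 1680 ≡ 1 mod 73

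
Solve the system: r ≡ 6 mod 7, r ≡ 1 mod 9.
M = 7 × 9 = 63. M₁ = 9, y₁ ≡ 4 mod 7. M₂ = 7, y₂ ≡ 4 mod 9. r = 6×9×4 + 1×7×4 ≡ 55 mod 63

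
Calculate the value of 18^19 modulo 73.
By repeated squaring mod 73: 18^{1}≡18, 18^{2}≡32, 18^{4}≡2, 18^{8}≡4, 18^{16}≡16. Then 18^{19} = 18^{16+2+1} ≡ 16 × 32 × 18 ≡ 18 mod 73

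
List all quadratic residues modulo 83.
QRs mod 83: {1, 3, 4, 7, 9, 10, 11, 12, 16, 17, 21, 23, 25, 26, 27, 28, 29, 30, 31, 33, 36, 37, 38, 40, 41, 44, 48, 49, 51, 59, 61, 63, 64, 65, 68, 69, 70, 75, 77, 78, 81}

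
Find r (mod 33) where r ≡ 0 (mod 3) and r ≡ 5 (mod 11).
M = 3 × 11 = 33. M₁ = 11, y₁ ≡ 2 (mod 3). M₂ = 3, y₂ ≡ 4 (mod 11). r = 0×11×2 + 5×3×4 ≡ 27 (mod 33)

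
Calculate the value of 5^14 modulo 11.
Using Fermat: 5^{10} ≡ 1 (mod 11). 14 ≡ 4 (mod 10). So 5^{14} ≡ 5^{4} ≡ 9 (mod 11)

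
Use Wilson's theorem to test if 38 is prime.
(37)! mod 38 = 0. Since 0 ≢ -1 (mod 38), 38 is not prime.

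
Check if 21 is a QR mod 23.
By Euler's criterion: 21^{11} ≡ 22 (mod 23). Since this equals -1 (≡ 22), 21 is not a QR.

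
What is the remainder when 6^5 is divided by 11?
By repeated squaring (mod 11): 6^{1}≡6, 6^{2}≡3, 6^{4}≡9. Then 6^{5} = 6^{4+1} ≡ 9 × 6 ≡ 10 (mod 11)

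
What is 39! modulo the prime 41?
(40)! = (39)! × (40) ≡ -1 mod 41. So (39)! ≡ -1 × (40)^(-1) ≡ (-1)×(-1) = 1 mod 41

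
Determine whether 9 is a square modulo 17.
By Euler's criterion: 9^{8} ≡ 1 mod 17. Since this equals 1, 9 is a QR.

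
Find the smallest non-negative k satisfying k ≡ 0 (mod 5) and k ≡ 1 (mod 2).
M = 5 × 2 = 10. M₁ = 2, y₁ ≡ 3 (mod 5). M₂ = 5, y₂ ≡ 1 (mod 2). k = 0×2×3 + 1×5×1 ≡ 5 (mod 10)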